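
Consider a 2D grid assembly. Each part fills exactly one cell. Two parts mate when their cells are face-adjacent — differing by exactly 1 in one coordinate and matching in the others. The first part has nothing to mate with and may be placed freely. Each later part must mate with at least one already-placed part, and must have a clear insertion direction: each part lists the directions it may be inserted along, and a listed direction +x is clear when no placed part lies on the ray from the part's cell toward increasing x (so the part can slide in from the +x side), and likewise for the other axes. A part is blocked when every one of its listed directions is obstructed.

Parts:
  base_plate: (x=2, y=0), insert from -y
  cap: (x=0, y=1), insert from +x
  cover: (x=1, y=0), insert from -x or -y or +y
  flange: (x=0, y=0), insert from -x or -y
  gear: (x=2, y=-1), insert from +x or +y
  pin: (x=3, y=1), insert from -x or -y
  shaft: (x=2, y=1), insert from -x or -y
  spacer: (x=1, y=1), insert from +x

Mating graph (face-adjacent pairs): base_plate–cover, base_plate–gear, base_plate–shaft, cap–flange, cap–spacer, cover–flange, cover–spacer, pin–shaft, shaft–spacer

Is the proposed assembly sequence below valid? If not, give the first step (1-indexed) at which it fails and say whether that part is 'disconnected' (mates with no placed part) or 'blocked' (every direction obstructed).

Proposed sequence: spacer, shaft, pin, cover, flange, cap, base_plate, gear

Invalid at step 6 (blocked)

1. spacer@(1, 1) [+x clear] — {spacer}
2. shaft@(2, 1) [-y clear] — {shaft, spacer}
3. pin@(3, 1) [-y clear] — {pin, shaft, spacer}
4. cover@(1, 0) [-x clear] — {cover, pin, shaft, spacer}
5. flange@(0, 0) [-x clear] — {cover, flange, pin, shaft, spacer}
6. cap@(0, 1) — +x all obstructed ⇒ blocked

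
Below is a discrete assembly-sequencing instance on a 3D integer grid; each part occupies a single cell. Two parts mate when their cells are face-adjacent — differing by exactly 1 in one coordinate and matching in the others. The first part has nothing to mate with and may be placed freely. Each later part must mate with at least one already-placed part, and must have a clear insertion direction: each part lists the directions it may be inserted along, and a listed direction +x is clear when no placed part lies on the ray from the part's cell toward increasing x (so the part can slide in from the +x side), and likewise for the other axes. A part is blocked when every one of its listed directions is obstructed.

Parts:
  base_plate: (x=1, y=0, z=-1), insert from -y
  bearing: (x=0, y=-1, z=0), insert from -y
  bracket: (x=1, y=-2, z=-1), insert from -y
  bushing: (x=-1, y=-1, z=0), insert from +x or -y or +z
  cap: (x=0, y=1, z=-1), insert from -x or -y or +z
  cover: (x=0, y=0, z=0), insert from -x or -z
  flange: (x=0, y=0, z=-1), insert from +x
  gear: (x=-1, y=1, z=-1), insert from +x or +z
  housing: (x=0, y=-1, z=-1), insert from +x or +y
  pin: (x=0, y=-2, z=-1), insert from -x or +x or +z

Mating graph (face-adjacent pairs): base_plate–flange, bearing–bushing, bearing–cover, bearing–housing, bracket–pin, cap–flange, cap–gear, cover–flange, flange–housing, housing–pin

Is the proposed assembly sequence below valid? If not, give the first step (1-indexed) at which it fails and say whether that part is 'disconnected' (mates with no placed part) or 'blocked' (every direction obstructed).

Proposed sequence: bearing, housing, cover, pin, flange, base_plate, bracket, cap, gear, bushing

Valid

1. bearing@(0, -1, 0) [-y clear] — {bearing}
2. housing@(0, -1, -1) [+x clear] — {bearing, housing}
3. cover@(0, 0, 0) [-x clear] — {bearing, cover, housing}
4. pin@(0, -2, -1) [-x clear] — {bearing, cover, housing, pin}
5. flange@(0, 0, -1) [+x clear] — {bearing, cover, flange, housing, pin}
6. base_plate@(1, 0, -1) [-y clear] — {base_plate, bearing, cover, flange, housing, pin}
7. bracket@(1, -2, -1) [-y clear] — {base_plate, bearing, bracket, cover, flange, housing, pin}
8. cap@(0, 1, -1) [-x clear] — {base_plate, bearing, bracket, cap, cover, flange, housing, pin}
9. gear@(-1, 1, -1) [+z clear] — {base_plate, bearing, bracket, cap, cover, flange, gear, housing, pin}
10. bushing@(-1, -1, 0) [-y clear] — {base_plate, bearing, bracket, bushing, cap, cover, flange, gear, housing, pin}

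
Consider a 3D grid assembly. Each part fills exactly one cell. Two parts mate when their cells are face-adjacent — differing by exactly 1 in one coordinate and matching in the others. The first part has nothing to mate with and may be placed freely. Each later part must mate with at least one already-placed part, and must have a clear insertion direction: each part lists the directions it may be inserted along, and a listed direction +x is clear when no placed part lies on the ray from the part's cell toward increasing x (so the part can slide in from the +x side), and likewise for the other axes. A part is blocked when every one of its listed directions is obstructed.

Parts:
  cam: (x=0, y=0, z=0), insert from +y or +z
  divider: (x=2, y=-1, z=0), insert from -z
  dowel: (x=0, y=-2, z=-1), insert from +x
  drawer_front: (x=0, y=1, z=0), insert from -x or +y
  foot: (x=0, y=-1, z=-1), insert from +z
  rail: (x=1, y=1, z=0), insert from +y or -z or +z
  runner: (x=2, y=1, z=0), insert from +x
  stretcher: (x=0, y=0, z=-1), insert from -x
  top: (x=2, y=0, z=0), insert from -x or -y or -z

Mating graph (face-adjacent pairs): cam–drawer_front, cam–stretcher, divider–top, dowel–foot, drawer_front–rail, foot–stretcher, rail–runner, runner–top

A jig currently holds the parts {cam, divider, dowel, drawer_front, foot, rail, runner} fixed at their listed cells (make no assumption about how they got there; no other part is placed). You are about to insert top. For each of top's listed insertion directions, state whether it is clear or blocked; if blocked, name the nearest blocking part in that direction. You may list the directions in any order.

-x: blocked by cam; -y: blocked by divider; -z: clear

-x: nearest on ray is cam@(0, 0, 0) ⇒ blocked
-y: nearest on ray is divider@(2, -1, 0) ⇒ blocked
-z: ray from top(2, 0, 0) has no placed part ⇒ clear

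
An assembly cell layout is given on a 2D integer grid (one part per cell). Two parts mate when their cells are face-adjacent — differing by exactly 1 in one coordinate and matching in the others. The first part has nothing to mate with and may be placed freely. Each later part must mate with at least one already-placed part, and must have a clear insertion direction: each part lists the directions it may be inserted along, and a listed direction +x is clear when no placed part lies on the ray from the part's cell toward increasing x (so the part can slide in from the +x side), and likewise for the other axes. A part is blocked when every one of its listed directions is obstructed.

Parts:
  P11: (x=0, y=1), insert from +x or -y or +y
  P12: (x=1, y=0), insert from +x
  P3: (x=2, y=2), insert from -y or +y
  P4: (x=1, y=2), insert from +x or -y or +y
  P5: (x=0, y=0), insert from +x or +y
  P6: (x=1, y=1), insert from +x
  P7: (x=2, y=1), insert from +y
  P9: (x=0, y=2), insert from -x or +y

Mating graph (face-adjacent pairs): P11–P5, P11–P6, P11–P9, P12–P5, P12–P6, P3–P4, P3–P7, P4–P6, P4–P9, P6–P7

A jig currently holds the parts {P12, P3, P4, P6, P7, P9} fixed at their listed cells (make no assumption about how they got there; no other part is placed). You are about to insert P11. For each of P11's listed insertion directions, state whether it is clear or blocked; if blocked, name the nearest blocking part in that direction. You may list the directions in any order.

+x: nearest on ray is P6@(1, 1) ⇒ blocked
-y: ray from P11(0, 1) has no placed part ⇒ clear
+y: nearest on ray is P9@(0, 2) ⇒ blocked

+x: blocked by P6; +y: blocked by P9; -y: clear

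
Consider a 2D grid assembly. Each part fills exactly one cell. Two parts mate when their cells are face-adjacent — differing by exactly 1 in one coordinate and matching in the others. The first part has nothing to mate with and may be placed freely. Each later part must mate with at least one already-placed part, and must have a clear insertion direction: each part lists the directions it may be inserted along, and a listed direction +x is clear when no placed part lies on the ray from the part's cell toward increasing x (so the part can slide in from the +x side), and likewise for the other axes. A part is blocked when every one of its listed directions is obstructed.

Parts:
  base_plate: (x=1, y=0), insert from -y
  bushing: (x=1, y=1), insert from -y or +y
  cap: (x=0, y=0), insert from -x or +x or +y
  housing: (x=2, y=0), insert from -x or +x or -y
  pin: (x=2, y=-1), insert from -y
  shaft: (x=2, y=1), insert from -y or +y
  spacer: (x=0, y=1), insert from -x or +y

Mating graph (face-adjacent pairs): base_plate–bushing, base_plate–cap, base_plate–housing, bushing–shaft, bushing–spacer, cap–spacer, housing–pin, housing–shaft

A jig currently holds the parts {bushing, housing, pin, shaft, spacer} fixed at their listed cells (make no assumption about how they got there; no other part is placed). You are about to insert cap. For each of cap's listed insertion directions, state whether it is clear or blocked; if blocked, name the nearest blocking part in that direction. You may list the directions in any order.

-x: ray from cap(0, 0) has no placed part ⇒ clear
+x: nearest on ray is housing@(2, 0) ⇒ blocked
+y: nearest on ray is spacer@(0, 1) ⇒ blocked

+x: blocked by housing; +y: blocked by spacer; -x: clear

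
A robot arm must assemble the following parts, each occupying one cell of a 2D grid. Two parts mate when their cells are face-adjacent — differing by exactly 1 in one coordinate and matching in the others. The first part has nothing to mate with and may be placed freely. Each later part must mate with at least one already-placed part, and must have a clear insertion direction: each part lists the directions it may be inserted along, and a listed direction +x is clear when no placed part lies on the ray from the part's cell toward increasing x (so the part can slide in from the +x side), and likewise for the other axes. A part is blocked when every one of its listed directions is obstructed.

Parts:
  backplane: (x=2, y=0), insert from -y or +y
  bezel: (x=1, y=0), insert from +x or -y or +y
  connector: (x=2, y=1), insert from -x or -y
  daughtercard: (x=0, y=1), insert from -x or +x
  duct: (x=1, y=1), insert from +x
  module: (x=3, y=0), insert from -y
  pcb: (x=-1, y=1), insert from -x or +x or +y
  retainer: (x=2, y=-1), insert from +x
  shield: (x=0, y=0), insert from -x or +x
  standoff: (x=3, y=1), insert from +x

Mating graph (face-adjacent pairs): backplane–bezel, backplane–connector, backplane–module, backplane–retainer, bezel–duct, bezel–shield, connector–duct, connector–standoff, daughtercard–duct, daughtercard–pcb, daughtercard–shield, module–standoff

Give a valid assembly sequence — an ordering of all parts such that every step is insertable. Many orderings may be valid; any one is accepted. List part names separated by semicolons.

1. duct@(1, 1) [+x clear] — {duct}
2. daughtercard@(0, 1) [-x clear] — {daughtercard, duct}
3. bezel@(1, 0) [+x clear] — {bezel, daughtercard, duct}
4. shield@(0, 0) [-x clear] — {bezel, daughtercard, duct, shield}
5. pcb@(-1, 1) [-x clear] — {bezel, daughtercard, duct, pcb, shield}
6. connector@(2, 1) [-y clear] — {bezel, connector, daughtercard, duct, pcb, shield}
7. backplane@(2, 0) [-y clear] — {backplane, bezel, connector, daughtercard, duct, pcb, shield}
8. module@(3, 0) [-y clear] — {backplane, bezel, connector, daughtercard, duct, module, pcb, shield}
9. retainer@(2, -1) [+x clear] — {backplane, bezel, connector, daughtercard, duct, module, pcb, retainer, shield}
10. standoff@(3, 1) [+x clear] — {backplane, bezel, connector, daughtercard, duct, module, pcb, retainer, shield, standoff}

duct; daughtercard; bezel; shield; pcb; connector; backplane; module; retainer; standoff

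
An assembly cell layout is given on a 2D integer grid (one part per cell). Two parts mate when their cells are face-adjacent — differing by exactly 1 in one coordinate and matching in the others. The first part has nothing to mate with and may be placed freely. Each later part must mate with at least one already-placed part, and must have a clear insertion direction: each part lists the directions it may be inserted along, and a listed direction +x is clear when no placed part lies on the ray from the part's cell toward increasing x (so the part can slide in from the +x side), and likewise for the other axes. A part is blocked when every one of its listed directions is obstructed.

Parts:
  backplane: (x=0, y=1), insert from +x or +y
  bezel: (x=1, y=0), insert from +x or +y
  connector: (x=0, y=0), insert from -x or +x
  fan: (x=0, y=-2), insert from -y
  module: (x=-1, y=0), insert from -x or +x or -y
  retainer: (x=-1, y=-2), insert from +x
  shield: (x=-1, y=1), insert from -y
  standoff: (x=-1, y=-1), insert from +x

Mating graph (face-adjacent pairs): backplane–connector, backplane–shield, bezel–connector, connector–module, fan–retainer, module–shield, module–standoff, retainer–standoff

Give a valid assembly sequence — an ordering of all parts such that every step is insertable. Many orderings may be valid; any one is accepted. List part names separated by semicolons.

1. backplane@(0, 1) [+x clear] — {backplane}
2. connector@(0, 0) [-x clear] — {backplane, connector}
3. bezel@(1, 0) [+x clear] — {backplane, bezel, connector}
4. shield@(-1, 1) [-y clear] — {backplane, bezel, connector, shield}
5. module@(-1, 0) [-x clear] — {backplane, bezel, connector, module, shield}
6. standoff@(-1, -1) [+x clear] — {backplane, bezel, connector, module, shield, standoff}
7. retainer@(-1, -2) [+x clear] — {backplane, bezel, connector, module, retainer, shield, standoff}
8. fan@(0, -2) [-y clear] — {backplane, bezel, connector, fan, module, retainer, shield, standoff}

backplane; connector; bezel; shield; module; standoff; retainer; fan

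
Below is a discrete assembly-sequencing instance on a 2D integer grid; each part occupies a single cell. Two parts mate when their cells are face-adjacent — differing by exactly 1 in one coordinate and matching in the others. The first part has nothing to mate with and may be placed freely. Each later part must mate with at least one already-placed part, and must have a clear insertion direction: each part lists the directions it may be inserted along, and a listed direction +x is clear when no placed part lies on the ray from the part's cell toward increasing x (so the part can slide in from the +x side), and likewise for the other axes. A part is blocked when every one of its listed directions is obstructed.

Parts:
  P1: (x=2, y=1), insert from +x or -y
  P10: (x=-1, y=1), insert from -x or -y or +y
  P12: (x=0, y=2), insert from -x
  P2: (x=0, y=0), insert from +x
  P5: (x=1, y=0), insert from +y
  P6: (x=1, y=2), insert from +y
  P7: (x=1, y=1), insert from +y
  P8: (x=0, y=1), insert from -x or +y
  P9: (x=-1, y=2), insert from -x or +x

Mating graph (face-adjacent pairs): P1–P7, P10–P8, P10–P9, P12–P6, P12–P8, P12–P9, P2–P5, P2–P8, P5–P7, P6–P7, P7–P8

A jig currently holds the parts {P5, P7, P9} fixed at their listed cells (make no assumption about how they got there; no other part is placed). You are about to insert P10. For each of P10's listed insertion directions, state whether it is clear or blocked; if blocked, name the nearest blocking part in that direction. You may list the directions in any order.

-x: ray from P10(-1, 1) has no placed part ⇒ clear
-y: ray from P10(-1, 1) has no placed part ⇒ clear
+y: nearest on ray is P9@(-1, 2) ⇒ blocked

+y: blocked by P9; -x: clear; -y: clear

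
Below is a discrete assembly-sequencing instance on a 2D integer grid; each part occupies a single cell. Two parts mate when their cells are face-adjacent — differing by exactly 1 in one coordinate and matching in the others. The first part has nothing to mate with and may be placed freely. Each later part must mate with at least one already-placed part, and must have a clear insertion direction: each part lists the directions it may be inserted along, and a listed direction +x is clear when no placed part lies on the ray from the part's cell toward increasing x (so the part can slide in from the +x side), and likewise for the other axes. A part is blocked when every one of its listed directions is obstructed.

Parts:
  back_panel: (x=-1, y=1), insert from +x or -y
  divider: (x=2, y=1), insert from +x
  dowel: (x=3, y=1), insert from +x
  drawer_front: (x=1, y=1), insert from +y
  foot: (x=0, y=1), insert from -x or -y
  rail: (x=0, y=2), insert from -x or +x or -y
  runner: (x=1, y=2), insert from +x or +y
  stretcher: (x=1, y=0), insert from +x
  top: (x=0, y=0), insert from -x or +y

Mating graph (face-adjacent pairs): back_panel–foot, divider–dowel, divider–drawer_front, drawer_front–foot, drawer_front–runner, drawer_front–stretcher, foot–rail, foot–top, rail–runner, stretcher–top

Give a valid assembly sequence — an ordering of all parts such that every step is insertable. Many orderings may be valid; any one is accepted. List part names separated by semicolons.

top; foot; back_panel; drawer_front; runner; rail; divider; stretcher; dowel

1. top@(0, 0) [-x clear] — {top}
2. foot@(0, 1) [-x clear] — {foot, top}
3. back_panel@(-1, 1) [-y clear] — {back_panel, foot, top}
4. drawer_front@(1, 1) [+y clear] — {back_panel, drawer_front, foot, top}
5. runner@(1, 2) [+x clear] — {back_panel, drawer_front, foot, runner, top}
6. rail@(0, 2) [-x clear] — {back_panel, drawer_front, foot, rail, runner, top}
7. divider@(2, 1) [+x clear] — {back_panel, divider, drawer_front, foot, rail, runner, top}
8. stretcher@(1, 0) [+x clear] — {back_panel, divider, drawer_front, foot, rail, runner, stretcher, top}
9. dowel@(3, 1) [+x clear] — {back_panel, divider, dowel, drawer_front, foot, rail, runner, stretcher, top}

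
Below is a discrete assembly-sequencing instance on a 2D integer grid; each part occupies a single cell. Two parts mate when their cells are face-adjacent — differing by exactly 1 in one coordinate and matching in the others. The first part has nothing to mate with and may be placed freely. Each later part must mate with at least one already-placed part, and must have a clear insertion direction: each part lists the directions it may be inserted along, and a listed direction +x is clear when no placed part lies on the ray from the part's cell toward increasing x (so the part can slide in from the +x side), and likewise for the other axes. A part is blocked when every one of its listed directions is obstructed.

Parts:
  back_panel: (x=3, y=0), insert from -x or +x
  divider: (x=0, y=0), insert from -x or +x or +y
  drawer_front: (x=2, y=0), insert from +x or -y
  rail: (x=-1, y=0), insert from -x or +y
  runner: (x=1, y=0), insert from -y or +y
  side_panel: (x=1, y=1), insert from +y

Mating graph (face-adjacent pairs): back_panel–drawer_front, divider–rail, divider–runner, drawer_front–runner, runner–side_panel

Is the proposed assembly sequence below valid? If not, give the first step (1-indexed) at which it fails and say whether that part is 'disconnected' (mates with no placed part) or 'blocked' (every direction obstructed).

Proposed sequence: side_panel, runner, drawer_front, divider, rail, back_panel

Valid

1. side_panel@(1, 1) [+y clear] — {side_panel}
2. runner@(1, 0) [-y clear] — {runner, side_panel}
3. drawer_front@(2, 0) [+x clear] — {drawer_front, runner, side_panel}
4. divider@(0, 0) [-x clear] — {divider, drawer_front, runner, side_panel}
5. rail@(-1, 0) [-x clear] — {divider, drawer_front, rail, runner, side_panel}
6. back_panel@(3, 0) [+x clear] — {back_panel, divider, drawer_front, rail, runner, side_panel}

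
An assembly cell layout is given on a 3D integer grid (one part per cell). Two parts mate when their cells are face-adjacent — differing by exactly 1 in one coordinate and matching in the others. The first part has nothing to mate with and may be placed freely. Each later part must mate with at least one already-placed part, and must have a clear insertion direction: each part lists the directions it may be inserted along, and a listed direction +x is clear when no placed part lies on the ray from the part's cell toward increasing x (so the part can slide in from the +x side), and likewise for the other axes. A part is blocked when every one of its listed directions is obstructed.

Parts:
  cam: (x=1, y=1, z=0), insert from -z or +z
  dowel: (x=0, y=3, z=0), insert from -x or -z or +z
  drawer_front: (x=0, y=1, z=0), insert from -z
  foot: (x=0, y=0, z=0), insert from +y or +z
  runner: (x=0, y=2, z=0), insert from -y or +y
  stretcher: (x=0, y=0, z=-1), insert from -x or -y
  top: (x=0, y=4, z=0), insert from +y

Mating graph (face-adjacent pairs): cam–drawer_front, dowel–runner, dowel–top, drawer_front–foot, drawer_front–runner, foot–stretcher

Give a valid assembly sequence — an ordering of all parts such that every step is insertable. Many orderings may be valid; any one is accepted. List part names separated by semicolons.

1. top@(0, 4, 0) [+y clear] — {top}
2. dowel@(0, 3, 0) [-x clear] — {dowel, top}
3. runner@(0, 2, 0) [-y clear] — {dowel, runner, top}
4. drawer_front@(0, 1, 0) [-z clear] — {dowel, drawer_front, runner, top}
5. cam@(1, 1, 0) [-z clear] — {cam, dowel, drawer_front, runner, top}
6. foot@(0, 0, 0) [+z clear] — {cam, dowel, drawer_front, foot, runner, top}
7. stretcher@(0, 0, -1) [-x clear] — {cam, dowel, drawer_front, foot, runner, stretcher, top}

top; dowel; runner; drawer_front; cam; foot; stretcher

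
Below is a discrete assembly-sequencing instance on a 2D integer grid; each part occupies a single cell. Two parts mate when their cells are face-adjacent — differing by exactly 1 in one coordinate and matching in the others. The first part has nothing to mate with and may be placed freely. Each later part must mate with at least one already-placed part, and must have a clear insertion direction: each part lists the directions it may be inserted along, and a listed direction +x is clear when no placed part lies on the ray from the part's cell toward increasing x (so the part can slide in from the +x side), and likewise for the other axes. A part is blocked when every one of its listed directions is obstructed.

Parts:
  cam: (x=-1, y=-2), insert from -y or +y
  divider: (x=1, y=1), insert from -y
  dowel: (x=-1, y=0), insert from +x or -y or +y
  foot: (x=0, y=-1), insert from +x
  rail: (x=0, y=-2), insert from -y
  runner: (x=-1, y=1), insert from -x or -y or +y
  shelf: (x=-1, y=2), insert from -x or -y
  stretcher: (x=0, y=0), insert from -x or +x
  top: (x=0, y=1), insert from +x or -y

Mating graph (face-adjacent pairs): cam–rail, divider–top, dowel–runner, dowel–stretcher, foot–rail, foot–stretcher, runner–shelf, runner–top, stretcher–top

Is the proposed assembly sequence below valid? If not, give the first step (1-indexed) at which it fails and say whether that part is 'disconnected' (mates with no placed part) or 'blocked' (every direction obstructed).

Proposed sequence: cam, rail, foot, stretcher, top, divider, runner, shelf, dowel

1. cam@(-1, -2) [-y clear] — {cam}
2. rail@(0, -2) [-y clear] — {cam, rail}
3. foot@(0, -1) [+x clear] — {cam, foot, rail}
4. stretcher@(0, 0) [-x clear] — {cam, foot, rail, stretcher}
5. top@(0, 1) [+x clear] — {cam, foot, rail, stretcher, top}
6. divider@(1, 1) [-y clear] — {cam, divider, foot, rail, stretcher, top}
7. runner@(-1, 1) [-x clear] — {cam, divider, foot, rail, runner, stretcher, top}
8. shelf@(-1, 2) [-x clear] — {cam, divider, foot, rail, runner, shelf, stretcher, top}
9. dowel@(-1, 0) — +x/-y/+y all obstructed ⇒ blocked

Invalid at step 9 (blocked)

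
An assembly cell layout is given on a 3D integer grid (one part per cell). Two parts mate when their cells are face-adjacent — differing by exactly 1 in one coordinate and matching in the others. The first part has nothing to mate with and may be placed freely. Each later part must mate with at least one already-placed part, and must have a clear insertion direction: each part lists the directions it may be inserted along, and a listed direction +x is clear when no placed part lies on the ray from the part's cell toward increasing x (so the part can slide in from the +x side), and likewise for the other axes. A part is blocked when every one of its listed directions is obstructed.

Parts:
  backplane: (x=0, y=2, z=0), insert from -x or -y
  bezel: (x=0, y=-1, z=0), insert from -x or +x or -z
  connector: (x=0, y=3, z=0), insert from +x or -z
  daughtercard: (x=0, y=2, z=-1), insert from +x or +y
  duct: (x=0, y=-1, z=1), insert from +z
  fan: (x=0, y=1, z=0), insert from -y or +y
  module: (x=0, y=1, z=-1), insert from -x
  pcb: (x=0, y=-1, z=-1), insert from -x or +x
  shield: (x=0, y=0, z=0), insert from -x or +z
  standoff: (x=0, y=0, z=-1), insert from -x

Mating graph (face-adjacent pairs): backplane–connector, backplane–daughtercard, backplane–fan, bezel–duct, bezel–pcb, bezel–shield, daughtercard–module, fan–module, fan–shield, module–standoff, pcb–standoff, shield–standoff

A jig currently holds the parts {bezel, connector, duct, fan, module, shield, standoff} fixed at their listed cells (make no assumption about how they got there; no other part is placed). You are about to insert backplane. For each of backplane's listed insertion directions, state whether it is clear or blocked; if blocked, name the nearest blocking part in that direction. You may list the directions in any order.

-x: clear; -y: blocked by fan

-x: ray from backplane(0, 2, 0) has no placed part ⇒ clear
-y: nearest on ray is fan@(0, 1, 0) ⇒ blocked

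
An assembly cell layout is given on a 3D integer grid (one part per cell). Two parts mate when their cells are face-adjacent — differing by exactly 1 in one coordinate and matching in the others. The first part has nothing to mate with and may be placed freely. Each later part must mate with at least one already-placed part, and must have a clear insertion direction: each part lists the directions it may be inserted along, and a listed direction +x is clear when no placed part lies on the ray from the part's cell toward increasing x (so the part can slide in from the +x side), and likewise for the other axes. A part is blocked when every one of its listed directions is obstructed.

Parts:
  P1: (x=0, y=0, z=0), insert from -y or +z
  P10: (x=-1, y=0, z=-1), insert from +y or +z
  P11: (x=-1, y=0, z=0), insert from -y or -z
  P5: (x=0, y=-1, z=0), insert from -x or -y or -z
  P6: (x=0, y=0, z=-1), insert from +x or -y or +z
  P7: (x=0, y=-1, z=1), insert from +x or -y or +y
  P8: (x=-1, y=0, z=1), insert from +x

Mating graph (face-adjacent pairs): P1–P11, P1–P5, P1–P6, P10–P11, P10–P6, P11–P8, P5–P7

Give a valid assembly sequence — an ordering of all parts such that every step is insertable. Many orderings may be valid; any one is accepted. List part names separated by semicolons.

P6; P10; P11; P8; P1; P5; P7

1. P6@(0, 0, -1) [+x clear] — {P6}
2. P10@(-1, 0, -1) [+y clear] — {P10, P6}
3. P11@(-1, 0, 0) [-y clear] — {P10, P11, P6}
4. P8@(-1, 0, 1) [+x clear] — {P10, P11, P6, P8}
5. P1@(0, 0, 0) [-y clear] — {P1, P10, P11, P6, P8}
6. P5@(0, -1, 0) [-x clear] — {P1, P10, P11, P5, P6, P8}
7. P7@(0, -1, 1) [+x clear] — {P1, P10, P11, P5, P6, P7, P8}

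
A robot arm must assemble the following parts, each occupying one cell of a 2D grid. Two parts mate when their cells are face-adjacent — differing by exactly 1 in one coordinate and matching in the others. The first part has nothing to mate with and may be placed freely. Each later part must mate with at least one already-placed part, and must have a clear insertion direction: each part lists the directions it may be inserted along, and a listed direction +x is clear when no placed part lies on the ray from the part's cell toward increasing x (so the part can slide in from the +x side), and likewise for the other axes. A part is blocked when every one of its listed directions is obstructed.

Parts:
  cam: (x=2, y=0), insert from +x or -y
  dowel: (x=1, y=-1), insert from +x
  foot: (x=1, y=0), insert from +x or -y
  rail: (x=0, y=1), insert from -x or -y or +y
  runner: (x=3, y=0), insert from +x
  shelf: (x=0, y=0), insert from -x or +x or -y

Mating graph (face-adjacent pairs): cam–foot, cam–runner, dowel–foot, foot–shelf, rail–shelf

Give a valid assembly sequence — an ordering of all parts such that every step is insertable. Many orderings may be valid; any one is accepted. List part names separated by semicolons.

dowel; foot; cam; shelf; runner; rail

1. dowel@(1, -1) [+x clear] — {dowel}
2. foot@(1, 0) [+x clear] — {dowel, foot}
3. cam@(2, 0) [+x clear] — {cam, dowel, foot}
4. shelf@(0, 0) [-x clear] — {cam, dowel, foot, shelf}
5. runner@(3, 0) [+x clear] — {cam, dowel, foot, runner, shelf}
6. rail@(0, 1) [-x clear] — {cam, dowel, foot, rail, runner, shelf}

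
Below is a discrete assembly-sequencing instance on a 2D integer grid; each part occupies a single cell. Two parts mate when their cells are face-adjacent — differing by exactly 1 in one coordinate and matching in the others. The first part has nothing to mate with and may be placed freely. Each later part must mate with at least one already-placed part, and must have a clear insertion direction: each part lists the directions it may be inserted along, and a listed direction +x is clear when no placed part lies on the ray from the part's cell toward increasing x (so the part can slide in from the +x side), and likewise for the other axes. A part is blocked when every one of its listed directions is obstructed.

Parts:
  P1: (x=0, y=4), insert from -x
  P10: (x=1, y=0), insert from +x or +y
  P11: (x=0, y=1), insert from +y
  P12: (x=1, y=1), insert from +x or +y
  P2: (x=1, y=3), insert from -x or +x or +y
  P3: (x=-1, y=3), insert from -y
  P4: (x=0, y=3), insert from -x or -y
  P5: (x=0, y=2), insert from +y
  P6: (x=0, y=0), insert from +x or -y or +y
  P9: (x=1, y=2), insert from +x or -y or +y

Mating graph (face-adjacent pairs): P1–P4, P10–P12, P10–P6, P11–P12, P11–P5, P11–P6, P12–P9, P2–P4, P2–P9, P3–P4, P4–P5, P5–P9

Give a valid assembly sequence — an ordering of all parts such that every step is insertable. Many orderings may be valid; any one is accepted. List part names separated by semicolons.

1. P6@(0, 0) [+x clear] — {P6}
2. P10@(1, 0) [+x clear] — {P10, P6}
3. P11@(0, 1) [+y clear] — {P10, P11, P6}
4. P5@(0, 2) [+y clear] — {P10, P11, P5, P6}
5. P4@(0, 3) [-x clear] — {P10, P11, P4, P5, P6}
6. P2@(1, 3) [+x clear] — {P10, P11, P2, P4, P5, P6}
7. P3@(-1, 3) [-y clear] — {P10, P11, P2, P3, P4, P5, P6}
8. P9@(1, 2) [+x clear] — {P10, P11, P2, P3, P4, P5, P6, P9}
9. P12@(1, 1) [+x clear] — {P10, P11, P12, P2, P3, P4, P5, P6, P9}
10. P1@(0, 4) [-x clear] — {P1, P10, P11, P12, P2, P3, P4, P5, P6, P9}

P6; P10; P11; P5; P4; P2; P3; P9; P12; P1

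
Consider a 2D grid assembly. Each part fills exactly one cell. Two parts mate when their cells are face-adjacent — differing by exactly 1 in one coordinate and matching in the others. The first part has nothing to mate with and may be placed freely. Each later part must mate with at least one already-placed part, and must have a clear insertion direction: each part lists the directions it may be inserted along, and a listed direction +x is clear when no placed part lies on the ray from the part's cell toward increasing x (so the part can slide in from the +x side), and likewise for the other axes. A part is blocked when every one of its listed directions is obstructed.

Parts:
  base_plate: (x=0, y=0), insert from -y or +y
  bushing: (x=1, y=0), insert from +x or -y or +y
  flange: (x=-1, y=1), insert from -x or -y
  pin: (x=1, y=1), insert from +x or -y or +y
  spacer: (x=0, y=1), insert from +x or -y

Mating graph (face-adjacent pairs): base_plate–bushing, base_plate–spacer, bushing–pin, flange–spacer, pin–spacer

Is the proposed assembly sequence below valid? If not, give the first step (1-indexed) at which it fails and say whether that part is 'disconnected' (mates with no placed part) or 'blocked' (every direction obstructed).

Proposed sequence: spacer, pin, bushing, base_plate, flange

Valid

1. spacer@(0, 1) [+x clear] — {spacer}
2. pin@(1, 1) [+x clear] — {pin, spacer}
3. bushing@(1, 0) [+x clear] — {bushing, pin, spacer}
4. base_plate@(0, 0) [-y clear] — {base_plate, bushing, pin, spacer}
5. flange@(-1, 1) [-x clear] — {base_plate, bushing, flange, pin, spacer}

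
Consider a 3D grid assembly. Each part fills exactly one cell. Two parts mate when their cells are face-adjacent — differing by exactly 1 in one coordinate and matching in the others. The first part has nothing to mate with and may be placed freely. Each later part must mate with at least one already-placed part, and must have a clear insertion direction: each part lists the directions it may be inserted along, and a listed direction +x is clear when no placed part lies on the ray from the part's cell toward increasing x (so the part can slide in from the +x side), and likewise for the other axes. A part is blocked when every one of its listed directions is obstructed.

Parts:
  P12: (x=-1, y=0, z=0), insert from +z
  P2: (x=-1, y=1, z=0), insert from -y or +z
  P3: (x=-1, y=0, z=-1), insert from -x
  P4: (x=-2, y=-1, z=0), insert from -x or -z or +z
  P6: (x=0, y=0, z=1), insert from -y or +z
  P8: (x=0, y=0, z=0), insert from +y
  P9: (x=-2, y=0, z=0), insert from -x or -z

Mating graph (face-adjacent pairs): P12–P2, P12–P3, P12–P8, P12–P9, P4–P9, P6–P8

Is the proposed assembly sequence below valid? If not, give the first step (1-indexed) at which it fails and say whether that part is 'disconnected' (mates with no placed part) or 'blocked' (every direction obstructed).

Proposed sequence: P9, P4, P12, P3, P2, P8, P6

1. P9@(-2, 0, 0) [-x clear] — {P9}
2. P4@(-2, -1, 0) [-x clear] — {P4, P9}
3. P12@(-1, 0, 0) [+z clear] — {P12, P4, P9}
4. P3@(-1, 0, -1) [-x clear] — {P12, P3, P4, P9}
5. P2@(-1, 1, 0) [+z clear] — {P12, P2, P3, P4, P9}
6. P8@(0, 0, 0) [+y clear] — {P12, P2, P3, P4, P8, P9}
7. P6@(0, 0, 1) [-y clear] — {P12, P2, P3, P4, P6, P8, P9}

Valid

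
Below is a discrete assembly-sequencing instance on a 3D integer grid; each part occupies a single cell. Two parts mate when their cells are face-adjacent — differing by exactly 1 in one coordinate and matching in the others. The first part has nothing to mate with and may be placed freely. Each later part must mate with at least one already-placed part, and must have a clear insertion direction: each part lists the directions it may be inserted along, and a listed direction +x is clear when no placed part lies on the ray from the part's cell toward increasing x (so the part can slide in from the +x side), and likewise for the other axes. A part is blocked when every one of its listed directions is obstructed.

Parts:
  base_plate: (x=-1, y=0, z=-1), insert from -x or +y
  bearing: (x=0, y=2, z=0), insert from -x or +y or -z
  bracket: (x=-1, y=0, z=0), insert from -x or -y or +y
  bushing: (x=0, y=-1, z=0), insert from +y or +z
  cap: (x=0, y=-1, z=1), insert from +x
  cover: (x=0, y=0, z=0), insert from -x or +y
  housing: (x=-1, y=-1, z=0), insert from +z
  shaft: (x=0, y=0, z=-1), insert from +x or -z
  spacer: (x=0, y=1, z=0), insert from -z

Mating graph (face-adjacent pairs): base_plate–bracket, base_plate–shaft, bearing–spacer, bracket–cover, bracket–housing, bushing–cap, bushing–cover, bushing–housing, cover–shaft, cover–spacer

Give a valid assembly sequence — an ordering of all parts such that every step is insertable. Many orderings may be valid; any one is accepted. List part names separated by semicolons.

bracket; base_plate; cover; shaft; housing; spacer; bearing; bushing; cap

1. bracket@(-1, 0, 0) [-x clear] — {bracket}
2. base_plate@(-1, 0, -1) [-x clear] — {base_plate, bracket}
3. cover@(0, 0, 0) [+y clear] — {base_plate, bracket, cover}
4. shaft@(0, 0, -1) [+x clear] — {base_plate, bracket, cover, shaft}
5. housing@(-1, -1, 0) [+z clear] — {base_plate, bracket, cover, housing, shaft}
6. spacer@(0, 1, 0) [-z clear] — {base_plate, bracket, cover, housing, shaft, spacer}
7. bearing@(0, 2, 0) [-x clear] — {base_plate, bearing, bracket, cover, housing, shaft, spacer}
8. bushing@(0, -1, 0) [+z clear] — {base_plate, bearing, bracket, bushing, cover, housing, shaft, spacer}
9. cap@(0, -1, 1) [+x clear] — {base_plate, bearing, bracket, bushing, cap, cover, housing, shaft, spacer}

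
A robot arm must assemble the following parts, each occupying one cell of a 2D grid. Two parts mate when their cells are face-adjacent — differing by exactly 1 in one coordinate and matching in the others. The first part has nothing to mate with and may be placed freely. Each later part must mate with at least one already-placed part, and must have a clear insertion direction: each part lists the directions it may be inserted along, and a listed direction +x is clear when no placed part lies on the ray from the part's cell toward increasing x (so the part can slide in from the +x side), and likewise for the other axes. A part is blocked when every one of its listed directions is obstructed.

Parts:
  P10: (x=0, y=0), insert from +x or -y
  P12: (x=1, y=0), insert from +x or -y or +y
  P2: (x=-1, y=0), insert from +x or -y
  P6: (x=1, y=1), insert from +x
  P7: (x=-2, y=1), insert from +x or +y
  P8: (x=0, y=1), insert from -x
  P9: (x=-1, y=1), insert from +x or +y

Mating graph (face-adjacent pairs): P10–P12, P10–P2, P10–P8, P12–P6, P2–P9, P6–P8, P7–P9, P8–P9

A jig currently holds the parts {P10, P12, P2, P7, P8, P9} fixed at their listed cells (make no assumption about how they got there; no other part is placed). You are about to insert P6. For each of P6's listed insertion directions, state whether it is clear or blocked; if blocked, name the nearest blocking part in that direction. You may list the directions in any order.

+x: ray from P6(1, 1) has no placed part ⇒ clear

+x: clear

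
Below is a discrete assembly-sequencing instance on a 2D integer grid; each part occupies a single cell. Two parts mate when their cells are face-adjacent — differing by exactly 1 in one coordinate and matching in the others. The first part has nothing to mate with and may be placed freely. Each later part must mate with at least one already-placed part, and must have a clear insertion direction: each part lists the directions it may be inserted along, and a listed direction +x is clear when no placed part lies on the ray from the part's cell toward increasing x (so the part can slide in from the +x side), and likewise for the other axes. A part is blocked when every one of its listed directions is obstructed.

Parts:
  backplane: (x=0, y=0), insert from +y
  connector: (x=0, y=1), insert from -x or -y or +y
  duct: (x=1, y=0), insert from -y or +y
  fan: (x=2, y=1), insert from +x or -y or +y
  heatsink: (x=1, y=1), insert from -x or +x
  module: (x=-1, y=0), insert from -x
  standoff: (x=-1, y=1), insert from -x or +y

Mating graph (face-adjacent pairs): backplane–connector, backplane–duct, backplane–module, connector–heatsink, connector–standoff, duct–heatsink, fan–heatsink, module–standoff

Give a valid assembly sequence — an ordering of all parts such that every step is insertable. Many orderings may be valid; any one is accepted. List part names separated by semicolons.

1. standoff@(-1, 1) [-x clear] — {standoff}
2. module@(-1, 0) [-x clear] — {module, standoff}
3. backplane@(0, 0) [+y clear] — {backplane, module, standoff}
4. duct@(1, 0) [-y clear] — {backplane, duct, module, standoff}
5. connector@(0, 1) [+y clear] — {backplane, connector, duct, module, standoff}
6. heatsink@(1, 1) [+x clear] — {backplane, connector, duct, heatsink, module, standoff}
7. fan@(2, 1) [+x clear] — {backplane, connector, duct, fan, heatsink, module, standoff}

standoff; module; backplane; duct; connector; heatsink; fan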